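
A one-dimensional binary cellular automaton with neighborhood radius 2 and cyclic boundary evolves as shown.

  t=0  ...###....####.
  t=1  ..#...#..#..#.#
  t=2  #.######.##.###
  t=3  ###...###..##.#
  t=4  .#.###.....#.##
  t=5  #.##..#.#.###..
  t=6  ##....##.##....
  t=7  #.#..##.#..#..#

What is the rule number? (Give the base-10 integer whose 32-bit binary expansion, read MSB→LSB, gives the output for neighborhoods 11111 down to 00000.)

1838288765

  ##### -> .   bit 31 = 0  t=2,i=4
  ####. -> #   bit 30 = 1  t=0,i=12
  ###.# -> #   bit 29 = 1  t=2,i=0
  ###.. -> .   bit 28 = 0  t=0,i=5
  ##.## -> #   bit 27 = 1  t=2,i=1
  ##.#. -> #   bit 26 = 1  t=4,i=0
  ##..# -> .   bit 25 = 0  t=3,i=9
  ##... -> #   bit 24 = 1  t=0,i=6
  #.### -> #   bit 23 = 1  t=2,i=2
  #.##. -> .   bit 22 = 0  t=2,i=9
  #.#.# -> .   bit 21 = 0  t=4,i=1
  #.#.. -> #   bit 20 = 1  t=1,i=14
  #..## -> .   bit 19 = 0  t=3,i=10
  #..#. -> .   bit 18 = 0  t=1,i=1
  #...# -> #   bit 17 = 1  t=1,i=4
  #.... -> .   bit 16 = 0  t=0,i=0
  .#### -> .   bit 15 = 0  t=0,i=11
  .###. -> .   bit 14 = 0  t=0,i=4
  .##.# -> .   bit 13 = 0  t=2,i=10
  .##.. -> .   bit 12 = 0  t=5,i=3
  .#.## -> #   bit 11 = 1  t=4,i=2
  .#.#. -> #   bit 10 = 1  t=1,i=13
  .#..# -> #   bit 9 = 1  t=1,i=0
  .#... -> #   bit 8 = 1  t=1,i=3
  ..### -> .   bit 7 = 0  t=0,i=3
  ..##. -> #   bit 6 = 1  t=3,i=11
  ..#.# -> #   bit 5 = 1  t=1,i=12
  ..#.. -> #   bit 4 = 1  t=1,i=2
  ...## -> #   bit 3 = 1  t=0,i=2
  ...#. -> #   bit 2 = 1  t=1,i=5
  ....# -> .   bit 1 = 0  t=0,i=1
  ..... -> #   bit 0 = 1  t=4,i=8
  bits 01101101100100100000111101111101 = 1838288765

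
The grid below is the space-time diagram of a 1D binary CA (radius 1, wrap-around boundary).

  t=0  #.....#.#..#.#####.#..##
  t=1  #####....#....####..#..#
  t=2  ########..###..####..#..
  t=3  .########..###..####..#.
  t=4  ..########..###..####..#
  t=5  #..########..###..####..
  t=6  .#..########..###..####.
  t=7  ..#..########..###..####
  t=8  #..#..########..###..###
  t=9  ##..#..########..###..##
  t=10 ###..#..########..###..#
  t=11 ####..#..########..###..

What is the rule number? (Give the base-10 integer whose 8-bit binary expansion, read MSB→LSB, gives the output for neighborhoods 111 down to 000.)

209

  ### -> #   bit 7 = 1  t=0,i=14
  ##. -> #   bit 6 = 1  t=0,i=0
  #.# -> .   bit 5 = 0  t=0,i=7
  #.. -> #   bit 4 = 1  t=0,i=1
  .## -> .   bit 3 = 0  t=0,i=13
  .#. -> .   bit 2 = 0  t=0,i=6
  ..# -> .   bit 1 = 0  t=0,i=5
  ... -> #   bit 0 = 1  t=0,i=2
  bits 11010001 = 209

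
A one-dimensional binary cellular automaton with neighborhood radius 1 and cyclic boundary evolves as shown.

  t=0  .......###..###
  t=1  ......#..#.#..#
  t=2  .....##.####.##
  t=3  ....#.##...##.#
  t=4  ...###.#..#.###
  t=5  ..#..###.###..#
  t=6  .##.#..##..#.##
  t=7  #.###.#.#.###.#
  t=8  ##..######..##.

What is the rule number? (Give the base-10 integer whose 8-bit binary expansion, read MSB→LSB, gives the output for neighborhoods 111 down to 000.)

  ###|.  b7=0 t=0,i=8
  ##.|#  b6=1 t=0,i=9
  #.#|#  b5=1 t=1,i=10
  #..|.  b4=0 t=0,i=0
  .##|.  b3=0 t=0,i=7
  .#.|#  b2=1 t=1,i=6
  ..#|#  b1=1 t=0,i=6
  ...|.  b0=0 t=0,i=1
  bits 01100110 = 102

102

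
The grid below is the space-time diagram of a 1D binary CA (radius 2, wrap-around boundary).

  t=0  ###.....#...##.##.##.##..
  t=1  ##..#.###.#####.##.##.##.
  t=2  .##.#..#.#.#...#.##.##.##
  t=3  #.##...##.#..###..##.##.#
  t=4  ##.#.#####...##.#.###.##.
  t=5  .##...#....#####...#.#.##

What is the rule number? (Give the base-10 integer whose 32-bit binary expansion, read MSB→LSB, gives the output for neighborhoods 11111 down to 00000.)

235140350

  #####|.  b31=0 t=1,i=12
  ####.|.  b30=0 t=1,i=13
  ###.#|.  b29=0 t=1,i=8
  ###..|.  b28=0 t=0,i=2
  ##.##|#  b27=1 t=0,i=14
  ##.#.|#  b26=1 t=2,i=3
  ##..#|#  b25=1 t=0,i=23
  ##...|.  b24=0 t=0,i=3
  #.###|.  b23=0 t=1,i=6
  #.##.|.  b22=0 t=0,i=15
  #.#.#|.  b21=0 t=2,i=9
  #.#..|.  b20=0 t=2,i=4
  #..##|.  b19=0 t=0,i=24
  #..#.|.  b18=0 t=1,i=3
  #...#|#  b17=1 t=0,i=10
  #....|#  b16=1 t=0,i=4
  .####|#  b15=1 t=1,i=11
  .###.|#  b14=1 t=0,i=1
  .##.#|#  b13=1 t=0,i=13
  .##..|#  b12=1 t=0,i=22
  .#.##|.  b11=0 t=1,i=5
  .#.#.|#  b10=1 t=2,i=8
  .#..#|.  b9=0 t=2,i=5
  .#...|.  b8=0 t=0,i=9
  ..###|#  b7=1 t=0,i=0
  ..##.|#  b6=1 t=0,i=12
  ..#.#|#  b5=1 t=1,i=4
  ..#..|#  b4=1 t=0,i=8
  ...##|#  b3=1 t=0,i=11
  ...#.|#  b2=1 t=0,i=7
  ....#|#  b1=1 t=0,i=6
  .....|.  b0=0 t=0,i=5
  bits 00001110000000111111010011111110 = 235140350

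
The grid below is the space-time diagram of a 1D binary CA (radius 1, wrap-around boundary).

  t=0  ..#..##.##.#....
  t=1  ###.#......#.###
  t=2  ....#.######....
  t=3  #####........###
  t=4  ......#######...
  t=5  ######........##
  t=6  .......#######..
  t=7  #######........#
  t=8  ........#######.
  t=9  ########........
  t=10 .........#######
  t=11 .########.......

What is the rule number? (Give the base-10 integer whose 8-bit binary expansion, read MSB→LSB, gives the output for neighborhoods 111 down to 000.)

7

  ###|.  b7=0 t=1,i=0
  ##.|.  b6=0 t=0,i=6
  #.#|.  b5=0 t=0,i=7
  #..|.  b4=0 t=0,i=3
  .##|.  b3=0 t=0,i=5
  .#.|#  b2=1 t=0,i=2
  ..#|#  b1=1 t=0,i=1
  ...|#  b0=1 t=0,i=0
  bits 00000111 = 7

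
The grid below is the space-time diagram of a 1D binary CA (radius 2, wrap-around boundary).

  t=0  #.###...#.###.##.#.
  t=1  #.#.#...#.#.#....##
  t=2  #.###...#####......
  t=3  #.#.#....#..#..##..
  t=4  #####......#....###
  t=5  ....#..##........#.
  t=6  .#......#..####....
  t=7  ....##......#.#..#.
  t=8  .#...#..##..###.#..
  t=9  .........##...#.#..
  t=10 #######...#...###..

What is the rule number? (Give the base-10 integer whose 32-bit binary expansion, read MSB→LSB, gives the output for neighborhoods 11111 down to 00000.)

  #####|.  b31=0 t=2,i=10
  ####.|.  b30=0 t=2,i=11
  ###.#|#  b29=1 t=0,i=12
  ###..|#  b28=1 t=0,i=4
  ##.##|.  b27=0 t=0,i=13
  ##.#.|.  b26=0 t=0,i=16
  ##..#|#  b25=1 t=3,i=17
  ##...|.  b24=0 t=0,i=5
  #.###|#  b23=1 t=0,i=2
  #.##.|.  b22=0 t=0,i=14
  #.#.#|#  b21=1 t=0,i=0
  #.#..|#  b20=1 t=1,i=4
  #..##|.  b19=0 t=3,i=14
  #..#.|#  b18=1 t=3,i=11
  #...#|.  b17=0 t=0,i=6
  #....|.  b16=0 t=1,i=14
  .####|#  b15=1 t=2,i=9
  .###.|.  b14=0 t=0,i=3
  .##.#|.  b13=0 t=0,i=15
  .##..|#  b12=1 t=3,i=16
  .#.##|.  b11=0 t=0,i=1
  .#.#.|#  b10=1 t=0,i=18
  .#..#|.  b9=0 t=3,i=10
  .#...|.  b8=0 t=1,i=5
  ..###|.  b7=0 t=1,i=17
  ..##.|.  b6=0 t=3,i=15
  ..#.#|#  b5=1 t=0,i=8
  ..#..|.  b4=0 t=3,i=9
  ...##|.  b3=0 t=1,i=16
  ...#.|.  b2=0 t=0,i=7
  ....#|.  b1=0 t=1,i=15
  .....|#  b0=1 t=2,i=15
  bits 00110010101101001001010000100001 = 850695201

850695201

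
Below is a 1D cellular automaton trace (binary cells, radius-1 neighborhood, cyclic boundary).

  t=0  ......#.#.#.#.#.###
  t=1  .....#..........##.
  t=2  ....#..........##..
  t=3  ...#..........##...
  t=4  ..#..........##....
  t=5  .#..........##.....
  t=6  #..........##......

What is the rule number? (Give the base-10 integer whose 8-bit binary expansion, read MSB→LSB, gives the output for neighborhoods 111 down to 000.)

  [7] ### => #  t=0,i=17
  [6] ##. => .  t=0,i=18
  [5] #.# => .  t=0,i=7
  [4] #.. => .  t=0,i=0
  [3] .## => #  t=0,i=16
  [2] .#. => .  t=0,i=6
  [1] ..# => #  t=0,i=5
  [0] ... => .  t=0,i=1
  bits 10001010 = 138

138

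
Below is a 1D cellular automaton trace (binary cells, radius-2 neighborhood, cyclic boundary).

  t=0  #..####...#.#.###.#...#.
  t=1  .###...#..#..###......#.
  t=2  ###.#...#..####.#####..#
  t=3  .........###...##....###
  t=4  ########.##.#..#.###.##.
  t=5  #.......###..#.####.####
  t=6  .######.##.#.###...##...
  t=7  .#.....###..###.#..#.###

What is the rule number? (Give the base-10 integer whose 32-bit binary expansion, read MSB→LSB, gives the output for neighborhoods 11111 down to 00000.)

197749475

  nb #####: next=.  (t=2,i=18, bit31=0)
  nb ####.: next=.  (t=0,i=5, bit30=0)
  nb ###.#: next=.  (t=0,i=16, bit29=0)
  nb ###..: next=.  (t=0,i=6, bit28=0)
  nb ##.##: next=#  (t=2,i=15, bit27=1)
  nb ##.#.: next=.  (t=0,i=17, bit26=0)
  nb ##..#: next=#  (t=2,i=21, bit25=1)
  nb ##...: next=#  (t=0,i=7, bit24=1)
  nb #.###: next=#  (t=0,i=14, bit23=1)
  nb #.##.: next=#  (t=4,i=9, bit22=1)
  nb #.#.#: next=.  (t=0,i=12, bit21=0)
  nb #.#..: next=.  (t=0,i=0, bit20=0)
  nb #..##: next=#  (t=0,i=2, bit19=1)
  nb #..#.: next=.  (t=1,i=9, bit18=0)
  nb #...#: next=.  (t=0,i=8, bit17=0)
  nb #....: next=#  (t=1,i=17, bit16=1)
  nb .####: next=.  (t=0,i=4, bit15=0)
  nb .###.: next=#  (t=0,i=15, bit14=1)
  nb .##.#: next=#  (t=4,i=10, bit13=1)
  nb .##..: next=.  (t=3,i=16, bit12=0)
  nb .#.##: next=#  (t=0,i=13, bit11=1)
  nb .#.#.: next=.  (t=0,i=11, bit10=0)
  nb .#..#: next=#  (t=0,i=1, bit9=1)
  nb .#...: next=.  (t=0,i=19, bit8=0)
  nb ..###: next=#  (t=0,i=3, bit7=1)
  nb ..##.: next=#  (t=3,i=15, bit6=1)
  nb ..#.#: next=#  (t=0,i=10, bit5=1)
  nb ..#..: next=.  (t=1,i=7, bit4=0)
  nb ...##: next=.  (t=3,i=8, bit3=0)
  nb ...#.: next=.  (t=0,i=9, bit2=0)
  nb ....#: next=#  (t=1,i=20, bit1=1)
  nb .....: next=#  (t=1,i=18, bit0=1)
  bits 00001011110010010110101011100011 = 197749475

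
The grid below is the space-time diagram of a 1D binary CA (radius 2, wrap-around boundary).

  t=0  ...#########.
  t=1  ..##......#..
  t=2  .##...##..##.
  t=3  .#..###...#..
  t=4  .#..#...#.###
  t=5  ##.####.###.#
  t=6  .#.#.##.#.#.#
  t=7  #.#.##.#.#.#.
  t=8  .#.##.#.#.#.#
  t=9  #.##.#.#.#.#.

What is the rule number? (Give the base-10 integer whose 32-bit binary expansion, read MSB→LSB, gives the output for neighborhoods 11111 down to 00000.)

1691749881

  nb #####: next=.  (t=0,i=5, bit31=0)
  nb ####.: next=#  (t=0,i=10, bit30=1)
  nb ###.#: next=#  (t=4,i=12, bit29=1)
  nb ###..: next=.  (t=0,i=11, bit28=0)
  nb ##.##: next=.  (t=5,i=2, bit27=0)
  nb ##.#.: next=#  (t=4,i=0, bit26=1)
  nb ##..#: next=.  (t=2,i=8, bit25=0)
  nb ##...: next=.  (t=0,i=12, bit24=0)
  nb #.###: next=#  (t=4,i=10, bit23=1)
  nb #.##.: next=#  (t=6,i=5, bit22=1)
  nb #.#.#: next=.  (t=6,i=1, bit21=0)
  nb #.#..: next=#  (t=4,i=1, bit20=1)
  nb #..##: next=.  (t=2,i=0, bit19=0)
  nb #..#.: next=#  (t=4,i=3, bit18=1)
  nb #...#: next=#  (t=2,i=4, bit17=1)
  nb #....: next=.  (t=0,i=0, bit16=0)
  nb .####: next=.  (t=0,i=4, bit15=0)
  nb .###.: next=.  (t=3,i=5, bit14=0)
  nb .##.#: next=.  (t=6,i=6, bit13=0)
  nb .##..: next=.  (t=1,i=3, bit12=0)
  nb .#.##: next=#  (t=4,i=9, bit11=1)
  nb .#.#.: next=#  (t=6,i=0, bit10=1)
  nb .#..#: next=.  (t=3,i=2, bit9=0)
  nb .#...: next=#  (t=1,i=11, bit8=1)
  nb ..###: next=#  (t=0,i=3, bit7=1)
  nb ..##.: next=#  (t=1,i=2, bit6=1)
  nb ..#.#: next=#  (t=4,i=8, bit5=1)
  nb ..#..: next=#  (t=1,i=10, bit4=1)
  nb ...##: next=#  (t=0,i=2, bit3=1)
  nb ...#.: next=.  (t=1,i=9, bit2=0)
  nb ....#: next=.  (t=0,i=1, bit1=0)
  nb .....: next=#  (t=1,i=6, bit0=1)
  bits 01100100110101100000110111111001 = 1691749881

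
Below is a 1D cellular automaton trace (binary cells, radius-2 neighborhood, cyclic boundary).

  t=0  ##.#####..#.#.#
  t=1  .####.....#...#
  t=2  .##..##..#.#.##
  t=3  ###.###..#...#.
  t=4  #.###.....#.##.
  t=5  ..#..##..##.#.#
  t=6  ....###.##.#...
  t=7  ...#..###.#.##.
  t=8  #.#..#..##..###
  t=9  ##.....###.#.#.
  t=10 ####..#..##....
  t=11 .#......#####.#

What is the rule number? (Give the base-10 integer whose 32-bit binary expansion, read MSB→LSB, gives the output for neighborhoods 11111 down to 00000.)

  #####|.  b31=0 t=0,i=5
  ####.|.  b30=0 t=0,i=6
  ###.#|#  b29=1 t=0,i=1
  ###..|.  b28=0 t=0,i=7
  ##.##|#  b27=1 t=0,i=2
  ##.#.|#  b26=1 t=4,i=14
  ##..#|.  b25=0 t=0,i=8
  ##...|#  b24=1 t=1,i=5
  #.###|#  b23=1 t=0,i=3
  #.##.|#  b22=1 t=2,i=1
  #.#.#|.  b21=0 t=0,i=12
  #.#..|.  b20=0 t=5,i=14
  #..##|#  b19=1 t=2,i=4
  #..#.|.  b18=0 t=0,i=9
  #...#|.  b17=0 t=1,i=12
  #....|#  b16=1 t=1,i=6
  .####|#  b15=1 t=0,i=4
  .###.|.  b14=0 t=0,i=0
  .##.#|.  b13=0 t=2,i=14
  .##..|#  b12=1 t=2,i=2
  .#.##|.  b11=0 t=0,i=13
  .#.#.|.  b10=0 t=0,i=11
  .#..#|.  b9=0 t=5,i=0
  .#...|#  b8=1 t=1,i=11
  ..###|.  b7=0 t=6,i=4
  ..##.|#  b6=1 t=2,i=5
  ..#.#|#  b5=1 t=0,i=10
  ..#..|.  b4=0 t=1,i=10
  ...##|#  b3=1 t=6,i=3
  ...#.|#  b2=1 t=1,i=9
  ....#|.  b1=0 t=1,i=8
  .....|.  b0=0 t=1,i=7
  bits 00101101110010011001000101101100 = 768184684

768184684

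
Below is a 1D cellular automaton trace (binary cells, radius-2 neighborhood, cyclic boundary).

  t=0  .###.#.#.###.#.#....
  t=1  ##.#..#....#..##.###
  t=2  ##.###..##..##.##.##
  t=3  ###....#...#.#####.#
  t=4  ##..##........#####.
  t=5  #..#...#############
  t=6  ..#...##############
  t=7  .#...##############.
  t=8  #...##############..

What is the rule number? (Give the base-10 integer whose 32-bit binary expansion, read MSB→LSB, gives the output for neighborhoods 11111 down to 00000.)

3898451595

  [31] ##### => #  t=1,i=19
  [30] ####. => #  t=1,i=0
  [29] ###.# => #  t=0,i=3
  [28] ###.. => .  t=2,i=5
  [27] ##.## => #  t=1,i=16
  [26] ##.#. => .  t=0,i=4
  [25] ##..# => .  t=2,i=6
  [24] ##... => .  t=3,i=3
  [23] #.### => .  t=0,i=9
  [22] #.##. => #  t=2,i=15
  [21] #.#.# => .  t=0,i=5
  [20] #.#.. => #  t=0,i=15
  [19] #..## => #  t=1,i=13
  [18] #..#. => #  t=1,i=5
  [17] #...# => .  t=3,i=9
  [16] #.... => #  t=0,i=17
  [15] .#### => #  t=1,i=18
  [14] .###. => .  t=0,i=2
  [13] .##.# => #  t=1,i=15
  [12] .##.. => .  t=2,i=9
  [11] .#.## => .  t=0,i=8
  [10] .#.#. => #  t=0,i=6
  [9] .#..# => #  t=1,i=4
  [8] .#... => .  t=0,i=16
  [7] ..### => #  t=0,i=1
  [6] ..##. => .  t=1,i=14
  [5] ..#.# => .  t=3,i=11
  [4] ..#.. => .  t=1,i=6
  [3] ...## => #  t=0,i=0
  [2] ...#. => .  t=1,i=10
  [1] ....# => #  t=0,i=19
  [0] ..... => #  t=0,i=18
  bits 11101000010111011010011010001011 = 3898451595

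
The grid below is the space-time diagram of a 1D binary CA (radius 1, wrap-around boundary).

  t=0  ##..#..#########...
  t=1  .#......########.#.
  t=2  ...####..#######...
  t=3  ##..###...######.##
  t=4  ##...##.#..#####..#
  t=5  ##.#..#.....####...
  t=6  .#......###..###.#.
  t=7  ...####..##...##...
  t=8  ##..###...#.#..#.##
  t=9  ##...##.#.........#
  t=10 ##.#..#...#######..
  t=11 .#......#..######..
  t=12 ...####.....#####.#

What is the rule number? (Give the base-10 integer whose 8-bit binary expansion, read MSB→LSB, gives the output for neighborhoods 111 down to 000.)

193

  nb ###: next=#  (t=0,i=8, bit7=1)
  nb ##.: next=#  (t=0,i=1, bit6=1)
  nb #.#: next=.  (t=1,i=16, bit5=0)
  nb #..: next=.  (t=0,i=2, bit4=0)
  nb .##: next=.  (t=0,i=0, bit3=0)
  nb .#.: next=.  (t=0,i=4, bit2=0)
  nb ..#: next=.  (t=0,i=3, bit1=0)
  nb ...: next=#  (t=0,i=17, bit0=1)
  bits 11000001 = 193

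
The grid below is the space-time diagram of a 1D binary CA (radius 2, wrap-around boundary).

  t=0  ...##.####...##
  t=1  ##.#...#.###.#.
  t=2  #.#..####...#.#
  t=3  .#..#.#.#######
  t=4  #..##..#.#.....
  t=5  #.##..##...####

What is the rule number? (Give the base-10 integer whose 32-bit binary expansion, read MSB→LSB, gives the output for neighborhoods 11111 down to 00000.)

357533815

  #####|.  b31=0 t=3,i=10
  ####.|.  b30=0 t=0,i=8
  ###.#|.  b29=0 t=1,i=11
  ###..|#  b28=1 t=0,i=9
  ##.##|.  b27=0 t=0,i=5
  ##.#.|#  b26=1 t=1,i=2
  ##..#|.  b25=0 t=4,i=5
  ##...|#  b24=1 t=0,i=0
  #.###|.  b23=0 t=0,i=6
  #.##.|#  b22=1 t=1,i=0
  #.#.#|.  b21=0 t=1,i=13
  #.#..|.  b20=0 t=1,i=3
  #..##|#  b19=1 t=2,i=4
  #..#.|#  b18=1 t=3,i=3
  #...#|#  b17=1 t=0,i=1
  #....|#  b16=1 t=4,i=11
  .####|#  b15=1 t=0,i=7
  .###.|.  b14=0 t=1,i=10
  .##.#|.  b13=0 t=0,i=4
  .##..|.  b12=0 t=0,i=14
  .#.##|#  b11=1 t=1,i=8
  .#.#.|.  b10=0 t=3,i=5
  .#..#|.  b9=0 t=2,i=3
  .#...|.  b8=0 t=1,i=4
  ..###|.  b7=0 t=2,i=5
  ..##.|#  b6=1 t=0,i=3
  ..#.#|#  b5=1 t=1,i=7
  ..#..|#  b4=1 t=4,i=0
  ...##|.  b3=0 t=0,i=2
  ...#.|#  b2=1 t=1,i=6
  ....#|#  b1=1 t=4,i=13
  .....|#  b0=1 t=4,i=12
  bits 00010101010011111000100001110111 = 357533815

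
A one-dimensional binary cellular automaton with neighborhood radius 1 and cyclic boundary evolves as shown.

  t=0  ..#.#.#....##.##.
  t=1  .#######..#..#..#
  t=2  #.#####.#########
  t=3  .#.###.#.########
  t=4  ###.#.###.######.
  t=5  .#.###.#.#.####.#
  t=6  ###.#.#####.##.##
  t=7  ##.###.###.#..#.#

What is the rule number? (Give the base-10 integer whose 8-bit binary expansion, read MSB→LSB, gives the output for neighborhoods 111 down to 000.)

  ###|#  b7=1 t=1,i=2
  ##.|.  b6=0 t=0,i=12
  #.#|#  b5=1 t=0,i=3
  #..|#  b4=1 t=0,i=7
  .##|.  b3=0 t=0,i=11
  .#.|#  b2=1 t=0,i=2
  ..#|#  b1=1 t=0,i=1
  ...|.  b0=0 t=0,i=0
  bits 10110110 = 182

182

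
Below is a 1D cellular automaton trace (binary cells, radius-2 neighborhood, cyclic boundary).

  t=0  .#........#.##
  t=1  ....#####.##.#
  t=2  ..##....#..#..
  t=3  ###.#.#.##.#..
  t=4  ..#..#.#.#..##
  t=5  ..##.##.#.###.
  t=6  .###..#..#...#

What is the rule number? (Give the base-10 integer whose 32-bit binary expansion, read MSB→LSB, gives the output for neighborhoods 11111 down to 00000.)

554184315

  ##### -> .   bit 31 = 0  t=1,i=6
  ####. -> .   bit 30 = 0  t=1,i=7
  ###.# -> #   bit 29 = 1  t=1,i=8
  ###.. -> .   bit 28 = 0  t=5,i=12
  ##.## -> .   bit 27 = 0  t=1,i=9
  ##.#. -> .   bit 26 = 0  t=0,i=0
  ##..# -> .   bit 25 = 0  t=4,i=0
  ##... -> #   bit 24 = 1  t=2,i=4
  #.### -> .   bit 23 = 0  t=5,i=10
  #.##. -> .   bit 22 = 0  t=0,i=12
  #.#.# -> .   bit 21 = 0  t=3,i=4
  #.#.. -> .   bit 20 = 0  t=0,i=1
  #..## -> #   bit 19 = 1  t=3,i=13
  #..#. -> .   bit 18 = 0  t=2,i=10
  #...# -> .   bit 17 = 0  t=5,i=0
  #.... -> .   bit 16 = 0  t=0,i=3
  .#### -> .   bit 15 = 0  t=1,i=5
  .###. -> .   bit 14 = 0  t=3,i=1
  .##.# -> #   bit 13 = 1  t=0,i=13
  .##.. -> .   bit 12 = 0  t=2,i=3
  .#.## -> #   bit 11 = 1  t=0,i=11
  .#.#. -> #   bit 10 = 1  t=3,i=5
  .#..# -> #   bit 9 = 1  t=2,i=9
  .#... -> .   bit 8 = 0  t=0,i=2
  ..### -> .   bit 7 = 0  t=1,i=4
  ..##. -> #   bit 6 = 1  t=2,i=2
  ..#.# -> #   bit 5 = 1  t=0,i=10
  ..#.. -> #   bit 4 = 1  t=2,i=8
  ...## -> #   bit 3 = 1  t=1,i=3
  ...#. -> .   bit 2 = 0  t=0,i=9
  ....# -> #   bit 1 = 1  t=0,i=8
  ..... -> #   bit 0 = 1  t=0,i=4
  bits 00100001000010000010111001111011 = 554184315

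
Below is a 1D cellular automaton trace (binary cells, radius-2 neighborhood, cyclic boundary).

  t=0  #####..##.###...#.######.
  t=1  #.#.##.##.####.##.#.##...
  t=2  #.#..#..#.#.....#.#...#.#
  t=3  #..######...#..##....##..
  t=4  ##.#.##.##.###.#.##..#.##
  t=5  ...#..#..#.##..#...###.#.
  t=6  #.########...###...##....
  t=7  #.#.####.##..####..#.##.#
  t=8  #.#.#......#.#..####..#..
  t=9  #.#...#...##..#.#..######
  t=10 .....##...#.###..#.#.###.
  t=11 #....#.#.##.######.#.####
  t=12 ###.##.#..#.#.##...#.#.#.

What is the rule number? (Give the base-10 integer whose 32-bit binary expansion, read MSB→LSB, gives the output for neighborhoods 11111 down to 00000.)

  ##### -> #   bit 31 = 1  t=0,i=2
  ####. -> .   bit 30 = 0  t=0,i=3
  ###.# -> .   bit 29 = 0  t=0,i=23
  ###.. -> #   bit 28 = 1  t=0,i=4
  ##.## -> .   bit 27 = 0  t=0,i=9
  ##.#. -> .   bit 26 = 0  t=1,i=17
  ##..# -> #   bit 25 = 1  t=0,i=5
  ##... -> #   bit 24 = 1  t=0,i=13
  #.### -> #   bit 23 = 1  t=0,i=0
  #.##. -> .   bit 22 = 0  t=1,i=4
  #.#.# -> #   bit 21 = 1  t=1,i=2
  #.#.. -> .   bit 20 = 0  t=2,i=2
  #..## -> .   bit 19 = 0  t=0,i=6
  #..#. -> #   bit 18 = 1  t=2,i=4
  #...# -> .   bit 17 = 0  t=0,i=14
  #.... -> #   bit 16 = 1  t=2,i=12
  .#### -> .   bit 15 = 0  t=0,i=1
  .###. -> #   bit 14 = 1  t=0,i=11
  .##.# -> #   bit 13 = 1  t=0,i=8
  .##.. -> .   bit 12 = 0  t=1,i=21
  .#.## -> .   bit 11 = 0  t=0,i=17
  .#.#. -> .   bit 10 = 0  t=1,i=1
  .#..# -> #   bit 9 = 1  t=2,i=3
  .#... -> .   bit 8 = 0  t=2,i=11
  ..### -> #   bit 7 = 1  t=3,i=3
  ..##. -> #   bit 6 = 1  t=0,i=7
  ..#.# -> #   bit 5 = 1  t=0,i=16
  ..#.. -> #   bit 4 = 1  t=2,i=5
  ...## -> .   bit 3 = 0  t=3,i=20
  ...#. -> #   bit 2 = 1  t=0,i=15
  ....# -> .   bit 1 = 0  t=2,i=14
  ..... -> .   bit 0 = 0  t=2,i=13
  bits 10010011101001010110001011110100 = 2477089524

2477089524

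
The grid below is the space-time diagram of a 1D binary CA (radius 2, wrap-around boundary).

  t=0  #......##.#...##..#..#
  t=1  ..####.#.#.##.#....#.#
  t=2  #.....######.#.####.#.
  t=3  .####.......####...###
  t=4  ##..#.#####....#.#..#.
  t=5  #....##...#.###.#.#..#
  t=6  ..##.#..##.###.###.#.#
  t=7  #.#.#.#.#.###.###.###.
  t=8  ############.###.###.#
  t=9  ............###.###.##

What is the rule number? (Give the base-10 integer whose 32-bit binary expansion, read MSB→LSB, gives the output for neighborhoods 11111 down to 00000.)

  ##### -> .   bit 31 = 0  t=2,i=8
  ####. -> .   bit 30 = 0  t=1,i=4
  ###.# -> .   bit 29 = 0  t=1,i=5
  ###.. -> #   bit 28 = 1  t=3,i=4
  ##.## -> #   bit 27 = 1  t=3,i=0
  ##.#. -> #   bit 26 = 1  t=0,i=9
  ##..# -> .   bit 25 = 0  t=0,i=16
  ##... -> .   bit 24 = 0  t=0,i=1
  #.### -> #   bit 23 = 1  t=2,i=15
  #.##. -> #   bit 22 = 1  t=1,i=11
  #.#.# -> #   bit 21 = 1  t=1,i=7
  #.#.. -> .   bit 20 = 0  t=0,i=10
  #..## -> .   bit 19 = 0  t=0,i=20
  #..#. -> .   bit 18 = 0  t=0,i=17
  #...# -> #   bit 17 = 1  t=0,i=12
  #.... -> #   bit 16 = 1  t=0,i=2
  .#### -> .   bit 15 = 0  t=1,i=3
  .###. -> #   bit 14 = 1  t=3,i=20
  .##.# -> .   bit 13 = 0  t=0,i=8
  .##.. -> .   bit 12 = 0  t=0,i=0
  .#.## -> #   bit 11 = 1  t=1,i=10
  .#.#. -> #   bit 10 = 1  t=1,i=8
  .#..# -> #   bit 9 = 1  t=0,i=19
  .#... -> #   bit 8 = 1  t=0,i=11
  ..### -> .   bit 7 = 0  t=1,i=2
  ..##. -> #   bit 6 = 1  t=0,i=7
  ..#.# -> .   bit 5 = 0  t=1,i=19
  ..#.. -> .   bit 4 = 0  t=0,i=18
  ...## -> .   bit 3 = 0  t=0,i=6
  ...#. -> #   bit 2 = 1  t=1,i=18
  ....# -> #   bit 1 = 1  t=0,i=5
  ..... -> #   bit 0 = 1  t=0,i=3
  bits 00011100111000110100111101000111 = 484659015

484659015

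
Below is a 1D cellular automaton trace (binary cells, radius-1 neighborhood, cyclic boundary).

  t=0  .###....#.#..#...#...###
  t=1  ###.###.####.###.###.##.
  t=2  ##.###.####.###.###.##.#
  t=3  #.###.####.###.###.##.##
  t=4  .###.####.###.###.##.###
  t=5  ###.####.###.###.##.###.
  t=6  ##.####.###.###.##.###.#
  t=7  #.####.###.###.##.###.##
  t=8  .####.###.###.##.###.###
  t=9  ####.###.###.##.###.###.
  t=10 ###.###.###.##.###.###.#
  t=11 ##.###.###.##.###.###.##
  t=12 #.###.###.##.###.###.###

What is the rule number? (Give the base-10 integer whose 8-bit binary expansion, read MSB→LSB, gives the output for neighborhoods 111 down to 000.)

  [7] ### => #  t=0,i=2
  [6] ##. => .  t=0,i=3
  [5] #.# => #  t=0,i=0
  [4] #.. => #  t=0,i=4
  [3] .## => #  t=0,i=1
  [2] .#. => #  t=0,i=8
  [1] ..# => .  t=0,i=7
  [0] ... => #  t=0,i=5
  bits 10111101 = 189

189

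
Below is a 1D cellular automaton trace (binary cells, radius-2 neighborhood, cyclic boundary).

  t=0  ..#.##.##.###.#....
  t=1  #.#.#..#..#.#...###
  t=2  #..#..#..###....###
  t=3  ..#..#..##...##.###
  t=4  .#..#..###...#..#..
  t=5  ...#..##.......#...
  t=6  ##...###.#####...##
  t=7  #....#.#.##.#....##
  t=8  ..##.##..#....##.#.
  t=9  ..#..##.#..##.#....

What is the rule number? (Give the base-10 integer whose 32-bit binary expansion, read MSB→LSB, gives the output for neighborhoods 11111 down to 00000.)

  ##### -> .   bit 31 = 0  t=6,i=11
  ####. -> #   bit 30 = 1  t=1,i=18
  ###.# -> #   bit 29 = 1  t=0,i=12
  ###.. -> .   bit 28 = 0  t=2,i=0
  ##.## -> .   bit 27 = 0  t=0,i=6
  ##.#. -> .   bit 26 = 0  t=0,i=13
  ##..# -> .   bit 25 = 0  t=2,i=1
  ##... -> .   bit 24 = 0  t=2,i=12
  #.### -> #   bit 23 = 1  t=0,i=10
  #.##. -> #   bit 22 = 1  t=0,i=4
  #.#.# -> .   bit 21 = 0  t=1,i=2
  #.#.. -> .   bit 20 = 0  t=0,i=14
  #..## -> #   bit 19 = 1  t=2,i=8
  #..#. -> #   bit 18 = 1  t=1,i=6
  #...# -> .   bit 17 = 0  t=1,i=14
  #.... -> #   bit 16 = 1  t=0,i=16
  .#### -> #   bit 15 = 1  t=1,i=17
  .###. -> .   bit 14 = 0  t=0,i=11
  .##.# -> .   bit 13 = 0  t=0,i=5
  .##.. -> #   bit 12 = 1  t=3,i=9
  .#.## -> .   bit 11 = 0  t=0,i=3
  .#.#. -> #   bit 10 = 1  t=1,i=3
  .#..# -> .   bit 9 = 0  t=1,i=5
  .#... -> .   bit 8 = 0  t=0,i=15
  ..### -> #   bit 7 = 1  t=1,i=16
  ..##. -> #   bit 6 = 1  t=3,i=8
  ..#.# -> #   bit 5 = 1  t=0,i=2
  ..#.. -> .   bit 4 = 0  t=1,i=7
  ...## -> .   bit 3 = 0  t=1,i=15
  ...#. -> .   bit 2 = 0  t=0,i=1
  ....# -> #   bit 1 = 1  t=0,i=0
  ..... -> #   bit 0 = 1  t=0,i=17
  bits 01100000110011011001010011100011 = 1624085731

1624085731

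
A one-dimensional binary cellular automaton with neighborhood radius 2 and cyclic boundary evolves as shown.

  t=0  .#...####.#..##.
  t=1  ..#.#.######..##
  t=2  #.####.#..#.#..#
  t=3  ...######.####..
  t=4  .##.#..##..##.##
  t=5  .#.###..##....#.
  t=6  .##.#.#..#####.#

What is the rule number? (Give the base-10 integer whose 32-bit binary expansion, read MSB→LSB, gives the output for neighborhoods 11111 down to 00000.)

  nb #####: next=.  (t=1,i=8, bit31=0)
  nb ####.: next=#  (t=0,i=7, bit30=1)
  nb ###.#: next=#  (t=0,i=8, bit29=1)
  nb ###..: next=.  (t=1,i=11, bit28=0)
  nb ##.##: next=.  (t=2,i=1, bit27=0)
  nb ##.#.: next=#  (t=0,i=9, bit26=1)
  nb ##..#: next=#  (t=0,i=15, bit25=1)
  nb ##...: next=#  (t=3,i=14, bit24=1)
  nb #.###: next=.  (t=1,i=6, bit23=0)
  nb #.##.: next=#  (t=4,i=1, bit22=1)
  nb #.#.#: next=#  (t=1,i=4, bit21=1)
  nb #.#..: next=#  (t=0,i=10, bit20=1)
  nb #..##: next=.  (t=0,i=12, bit19=0)
  nb #..#.: next=.  (t=0,i=0, bit18=0)
  nb #...#: next=.  (t=0,i=3, bit17=0)
  nb #....: next=#  (t=3,i=15, bit16=1)
  nb .####: next=#  (t=0,i=6, bit15=1)
  nb .###.: next=#  (t=5,i=4, bit14=1)
  nb .##.#: next=.  (t=2,i=0, bit13=0)
  nb .##..: next=#  (t=0,i=14, bit12=1)
  nb .#.##: next=#  (t=1,i=5, bit11=1)
  nb .#.#.: next=#  (t=1,i=3, bit10=1)
  nb .#..#: next=#  (t=0,i=11, bit9=1)
  nb .#...: next=#  (t=0,i=2, bit8=1)
  nb ..###: next=.  (t=0,i=5, bit7=0)
  nb ..##.: next=.  (t=0,i=13, bit6=0)
  nb ..#.#: next=#  (t=1,i=2, bit5=1)
  nb ..#..: next=.  (t=0,i=1, bit4=0)
  nb ...##: next=#  (t=0,i=4, bit3=1)
  nb ...#.: next=#  (t=5,i=13, bit2=1)
  nb ....#: next=#  (t=3,i=1, bit1=1)
  nb .....: next=.  (t=3,i=0, bit0=0)
  bits 01100111011100011101111100101110 = 1735515950

1735515950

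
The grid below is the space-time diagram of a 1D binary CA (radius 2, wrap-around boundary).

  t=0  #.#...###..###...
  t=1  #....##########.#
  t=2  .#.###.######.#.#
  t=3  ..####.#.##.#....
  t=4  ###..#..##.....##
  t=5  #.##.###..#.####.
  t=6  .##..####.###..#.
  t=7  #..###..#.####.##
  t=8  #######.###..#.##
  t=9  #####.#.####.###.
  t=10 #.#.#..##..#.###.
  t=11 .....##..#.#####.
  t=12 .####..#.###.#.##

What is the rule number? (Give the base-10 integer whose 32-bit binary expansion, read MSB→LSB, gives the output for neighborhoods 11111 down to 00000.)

  #####|#  b31=1 t=1,i=7
  ####.|.  b30=0 t=1,i=13
  ###.#|#  b29=1 t=1,i=14
  ###..|#  b28=1 t=0,i=8
  ##.##|.  b27=0 t=1,i=15
  ##.#.|.  b26=0 t=2,i=13
  ##..#|#  b25=1 t=0,i=9
  ##...|#  b24=1 t=0,i=14
  #.###|#  b23=1 t=2,i=3
  #.##.|#  b22=1 t=1,i=16
  #.#.#|.  b21=0 t=2,i=1
  #.#..|.  b20=0 t=0,i=2
  #..##|#  b19=1 t=0,i=10
  #..#.|.  b18=0 t=4,i=4
  #...#|.  b17=0 t=0,i=4
  #....|.  b16=0 t=1,i=2
  .####|.  b15=0 t=1,i=6
  .###.|#  b14=1 t=0,i=7
  .##.#|.  b13=0 t=3,i=10
  .##..|.  b12=0 t=1,i=0
  .#.##|#  b11=1 t=2,i=2
  .#.#.|.  b10=0 t=0,i=1
  .#..#|#  b9=1 t=4,i=6
  .#...|.  b8=0 t=0,i=3
  ..###|#  b7=1 t=0,i=6
  ..##.|.  b6=0 t=4,i=8
  ..#.#|#  b5=1 t=0,i=0
  ..#..|#  b4=1 t=4,i=5
  ...##|#  b3=1 t=0,i=5
  ...#.|#  b2=1 t=0,i=16
  ....#|#  b1=1 t=1,i=3
  .....|#  b0=1 t=3,i=15
  bits 10110011110010000100101010111111 = 3016247999

3016247999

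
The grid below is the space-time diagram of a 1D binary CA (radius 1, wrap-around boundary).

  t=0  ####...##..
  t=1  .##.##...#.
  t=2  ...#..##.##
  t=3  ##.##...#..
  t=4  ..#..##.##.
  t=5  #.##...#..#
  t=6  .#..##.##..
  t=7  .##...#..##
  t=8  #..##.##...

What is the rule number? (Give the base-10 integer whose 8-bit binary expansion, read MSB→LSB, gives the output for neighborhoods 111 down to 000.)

181

  nb ###: next=#  (t=0,i=1, bit7=1)
  nb ##.: next=.  (t=0,i=3, bit6=0)
  nb #.#: next=#  (t=1,i=3, bit5=1)
  nb #..: next=#  (t=0,i=4, bit4=1)
  nb .##: next=.  (t=0,i=0, bit3=0)
  nb .#.: next=#  (t=1,i=9, bit2=1)
  nb ..#: next=.  (t=0,i=6, bit1=0)
  nb ...: next=#  (t=0,i=5, bit0=1)
  bits 10110101 = 181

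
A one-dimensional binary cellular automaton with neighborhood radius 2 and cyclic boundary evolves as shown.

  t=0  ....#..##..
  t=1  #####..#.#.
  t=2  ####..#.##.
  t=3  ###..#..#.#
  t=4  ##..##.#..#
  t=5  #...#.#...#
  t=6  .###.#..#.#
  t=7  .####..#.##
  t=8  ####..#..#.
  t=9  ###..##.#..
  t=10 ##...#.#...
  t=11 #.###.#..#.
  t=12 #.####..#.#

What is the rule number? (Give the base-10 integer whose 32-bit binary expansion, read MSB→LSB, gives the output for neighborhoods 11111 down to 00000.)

  [31] ##### => #  t=1,i=2
  [30] ####. => #  t=1,i=3
  [29] ###.# => #  t=6,i=3
  [28] ###.. => .  t=1,i=4
  [27] ##.## => #  t=2,i=10
  [26] ##.#. => #  t=4,i=6
  [25] ##..# => .  t=1,i=5
  [24] ##... => #  t=0,i=9
  [23] #.### => #  t=1,i=0
  [22] #.##. => #  t=2,i=8
  [21] #.#.# => #  t=1,i=9
  [20] #.#.. => .  t=4,i=7
  [19] #..## => .  t=0,i=6
  [18] #..#. => #  t=1,i=6
  [17] #...# => #  t=5,i=2
  [16] #.... => .  t=0,i=10
  [15] .#### => #  t=1,i=1
  [14] .###. => #  t=4,i=0
  [13] .##.# => .  t=2,i=9
  [12] .##.. => .  t=0,i=8
  [11] .#.## => .  t=1,i=10
  [10] .#.#. => #  t=1,i=8
  [9] .#..# => .  t=0,i=5
  [8] .#... => .  t=5,i=7
  [7] ..### => #  t=4,i=10
  [6] ..##. => #  t=0,i=7
  [5] ..#.# => .  t=1,i=7
  [4] ..#.. => #  t=0,i=4
  [3] ...## => .  t=5,i=9
  [2] ...#. => #  t=0,i=3
  [1] ....# => #  t=0,i=2
  [0] ..... => #  t=0,i=0
  bits 11101101111001101100010011010111 = 3991323863

3991323863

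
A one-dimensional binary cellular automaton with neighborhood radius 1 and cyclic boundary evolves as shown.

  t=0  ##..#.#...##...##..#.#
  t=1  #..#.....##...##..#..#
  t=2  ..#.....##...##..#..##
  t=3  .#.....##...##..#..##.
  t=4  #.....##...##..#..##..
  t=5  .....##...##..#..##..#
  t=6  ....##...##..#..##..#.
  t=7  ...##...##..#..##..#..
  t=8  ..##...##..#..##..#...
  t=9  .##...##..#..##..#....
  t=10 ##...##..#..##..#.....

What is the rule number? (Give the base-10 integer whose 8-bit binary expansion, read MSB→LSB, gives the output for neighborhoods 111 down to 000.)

  ### -> #   bit 7 = 1  t=0,i=0
  ##. -> .   bit 6 = 0  t=0,i=1
  #.# -> .   bit 5 = 0  t=0,i=5
  #.. -> .   bit 4 = 0  t=0,i=2
  .## -> #   bit 3 = 1  t=0,i=10
  .#. -> .   bit 2 = 0  t=0,i=4
  ..# -> #   bit 1 = 1  t=0,i=3
  ... -> .   bit 0 = 0  t=0,i=8
  bits 10001010 = 138

138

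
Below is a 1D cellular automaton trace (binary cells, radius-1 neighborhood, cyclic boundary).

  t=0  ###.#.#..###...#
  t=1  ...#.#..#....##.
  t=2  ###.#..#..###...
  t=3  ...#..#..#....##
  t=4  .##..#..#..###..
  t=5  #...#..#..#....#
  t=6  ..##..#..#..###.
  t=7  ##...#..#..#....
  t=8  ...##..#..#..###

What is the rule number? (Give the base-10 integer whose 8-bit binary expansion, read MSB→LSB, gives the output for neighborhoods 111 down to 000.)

  ###|.  b7=0 t=0,i=0
  ##.|.  b6=0 t=0,i=2
  #.#|#  b5=1 t=0,i=3
  #..|.  b4=0 t=0,i=7
  .##|.  b3=0 t=0,i=9
  .#.|.  b2=0 t=0,i=4
  ..#|#  b1=1 t=0,i=8
  ...|#  b0=1 t=0,i=13
  bits 00100011 = 35

35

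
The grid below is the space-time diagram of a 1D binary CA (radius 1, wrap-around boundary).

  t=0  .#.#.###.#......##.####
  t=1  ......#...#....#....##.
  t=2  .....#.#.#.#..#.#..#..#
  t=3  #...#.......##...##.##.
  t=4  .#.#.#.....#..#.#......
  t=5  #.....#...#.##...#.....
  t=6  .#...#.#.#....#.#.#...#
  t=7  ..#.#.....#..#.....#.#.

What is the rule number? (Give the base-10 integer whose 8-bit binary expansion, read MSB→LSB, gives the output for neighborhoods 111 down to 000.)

146

  nb ###: next=#  (t=0,i=6, bit7=1)
  nb ##.: next=.  (t=0,i=7, bit6=0)
  nb #.#: next=.  (t=0,i=0, bit5=0)
  nb #..: next=#  (t=0,i=10, bit4=1)
  nb .##: next=.  (t=0,i=5, bit3=0)
  nb .#.: next=.  (t=0,i=1, bit2=0)
  nb ..#: next=#  (t=0,i=15, bit1=1)
  nb ...: next=.  (t=0,i=11, bit0=0)
  bits 10010010 = 146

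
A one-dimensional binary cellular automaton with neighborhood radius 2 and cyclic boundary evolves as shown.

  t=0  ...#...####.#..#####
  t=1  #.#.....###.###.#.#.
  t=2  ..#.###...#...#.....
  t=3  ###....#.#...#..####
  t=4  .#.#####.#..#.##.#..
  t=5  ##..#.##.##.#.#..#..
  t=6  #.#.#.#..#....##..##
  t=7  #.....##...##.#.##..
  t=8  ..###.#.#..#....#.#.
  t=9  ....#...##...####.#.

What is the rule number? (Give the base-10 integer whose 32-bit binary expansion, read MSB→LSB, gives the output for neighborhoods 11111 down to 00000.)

  nb #####: next=.  (t=0,i=17, bit31=0)
  nb ####.: next=#  (t=0,i=9, bit30=1)
  nb ###.#: next=#  (t=0,i=10, bit29=1)
  nb ###..: next=.  (t=0,i=19, bit28=0)
  nb ##.##: next=.  (t=1,i=11, bit27=0)
  nb ##.#.: next=.  (t=0,i=11, bit26=0)
  nb ##..#: next=#  (t=5,i=2, bit25=1)
  nb ##...: next=#  (t=0,i=0, bit24=1)
  nb #.###: next=.  (t=1,i=12, bit23=0)
  nb #.##.: next=#  (t=4,i=14, bit22=1)
  nb #.#.#: next=.  (t=1,i=0, bit21=0)
  nb #.#..: next=#  (t=0,i=12, bit20=1)
  nb #..##: next=#  (t=0,i=14, bit19=1)
  nb #..#.: next=.  (t=4,i=11, bit18=0)
  nb #...#: next=.  (t=0,i=1, bit17=0)
  nb #....: next=#  (t=1,i=4, bit16=1)
  nb .####: next=#  (t=0,i=8, bit15=1)
  nb .###.: next=.  (t=1,i=9, bit14=0)
  nb .##.#: next=.  (t=4,i=15, bit13=0)
  nb .##..: next=.  (t=5,i=1, bit12=0)
  nb .#.##: next=.  (t=2,i=3, bit11=0)
  nb .#.#.: next=.  (t=1,i=1, bit10=0)
  nb .#..#: next=#  (t=0,i=13, bit9=1)
  nb .#...: next=.  (t=0,i=4, bit8=0)
  nb ..###: next=.  (t=0,i=7, bit7=0)
  nb ..##.: next=#  (t=5,i=0, bit6=1)
  nb ..#.#: next=#  (t=2,i=2, bit5=1)
  nb ..#..: next=.  (t=0,i=3, bit4=0)
  nb ...##: next=.  (t=0,i=6, bit3=0)
  nb ...#.: next=#  (t=0,i=2, bit2=1)
  nb ....#: next=#  (t=1,i=6, bit1=1)
  nb .....: next=#  (t=1,i=5, bit0=1)
  bits 01100011010110011000001001100111 = 1666810471

1666810471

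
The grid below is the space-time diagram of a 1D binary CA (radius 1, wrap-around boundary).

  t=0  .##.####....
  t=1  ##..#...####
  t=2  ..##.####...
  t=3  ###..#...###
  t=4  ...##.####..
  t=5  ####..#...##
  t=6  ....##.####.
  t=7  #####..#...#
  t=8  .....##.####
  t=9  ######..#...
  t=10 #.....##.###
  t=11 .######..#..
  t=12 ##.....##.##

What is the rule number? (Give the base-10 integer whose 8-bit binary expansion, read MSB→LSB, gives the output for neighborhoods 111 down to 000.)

27

  [7] ### => .  t=0,i=5
  [6] ##. => .  t=0,i=2
  [5] #.# => .  t=0,i=3
  [4] #.. => #  t=0,i=8
  [3] .## => #  t=0,i=1
  [2] .#. => .  t=1,i=4
  [1] ..# => #  t=0,i=0
  [0] ... => #  t=0,i=9
  bits 00011011 = 27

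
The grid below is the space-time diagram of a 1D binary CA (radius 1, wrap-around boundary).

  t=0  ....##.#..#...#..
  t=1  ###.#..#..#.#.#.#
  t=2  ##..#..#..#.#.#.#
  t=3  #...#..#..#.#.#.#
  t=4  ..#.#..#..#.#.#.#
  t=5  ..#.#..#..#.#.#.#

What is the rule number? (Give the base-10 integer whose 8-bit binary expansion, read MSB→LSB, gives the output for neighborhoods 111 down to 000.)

  ### -> #   bit 7 = 1  t=1,i=0
  ##. -> .   bit 6 = 0  t=0,i=5
  #.# -> .   bit 5 = 0  t=0,i=6
  #.. -> .   bit 4 = 0  t=0,i=8
  .## -> #   bit 3 = 1  t=0,i=4
  .#. -> #   bit 2 = 1  t=0,i=7
  ..# -> .   bit 1 = 0  t=0,i=3
  ... -> #   bit 0 = 1  t=0,i=0
  bits 10001101 = 141

141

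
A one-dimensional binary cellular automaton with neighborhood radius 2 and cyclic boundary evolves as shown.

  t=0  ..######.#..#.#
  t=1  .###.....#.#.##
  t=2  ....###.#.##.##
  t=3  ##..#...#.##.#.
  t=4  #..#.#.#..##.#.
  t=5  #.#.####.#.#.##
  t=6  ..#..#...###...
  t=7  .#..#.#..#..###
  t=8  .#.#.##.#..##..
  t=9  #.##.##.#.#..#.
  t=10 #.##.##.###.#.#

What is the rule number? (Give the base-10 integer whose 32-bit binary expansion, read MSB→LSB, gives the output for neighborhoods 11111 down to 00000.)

25011589

  #####|.  b31=0 t=0,i=4
  ####.|.  b30=0 t=0,i=6
  ###.#|.  b29=0 t=0,i=7
  ###..|.  b28=0 t=1,i=3
  ##.##|.  b27=0 t=1,i=0
  ##.#.|.  b26=0 t=0,i=8
  ##..#|.  b25=0 t=3,i=2
  ##...|#  b24=1 t=1,i=4
  #.###|.  b23=0 t=1,i=1
  #.##.|#  b22=1 t=1,i=13
  #.#.#|#  b21=1 t=1,i=11
  #.#..|#  b20=1 t=0,i=9
  #..##|#  b19=1 t=0,i=1
  #..#.|#  b18=1 t=0,i=11
  #...#|.  b17=0 t=3,i=6
  #....|#  b16=1 t=1,i=5
  .####|#  b15=1 t=0,i=3
  .###.|.  b14=0 t=1,i=2
  .##.#|#  b13=1 t=1,i=14
  .##..|.  b12=0 t=2,i=14
  .#.##|.  b11=0 t=1,i=12
  .#.#.|#  b10=1 t=0,i=13
  .#..#|.  b9=0 t=0,i=0
  .#...|#  b8=1 t=3,i=5
  ..###|#  b7=1 t=0,i=2
  ..##.|.  b6=0 t=4,i=10
  ..#.#|.  b5=0 t=0,i=12
  ..#..|.  b4=0 t=3,i=4
  ...##|.  b3=0 t=2,i=3
  ...#.|#  b2=1 t=1,i=8
  ....#|.  b1=0 t=1,i=7
  .....|#  b0=1 t=1,i=6
  bits 00000001011111011010010110000101 = 25011589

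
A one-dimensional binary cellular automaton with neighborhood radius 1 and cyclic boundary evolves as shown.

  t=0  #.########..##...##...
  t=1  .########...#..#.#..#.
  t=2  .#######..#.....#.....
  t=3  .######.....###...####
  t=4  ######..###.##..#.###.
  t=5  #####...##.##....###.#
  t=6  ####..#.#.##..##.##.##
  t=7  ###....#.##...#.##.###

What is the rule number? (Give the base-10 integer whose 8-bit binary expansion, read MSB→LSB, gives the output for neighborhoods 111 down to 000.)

  nb ###: next=#  (t=0,i=3, bit7=1)
  nb ##.: next=.  (t=0,i=9, bit6=0)
  nb #.#: next=#  (t=0,i=1, bit5=1)
  nb #..: next=.  (t=0,i=10, bit4=0)
  nb .##: next=#  (t=0,i=2, bit3=1)
  nb .#.: next=.  (t=0,i=0, bit2=0)
  nb ..#: next=.  (t=0,i=11, bit1=0)
  nb ...: next=#  (t=0,i=15, bit0=1)
  bits 10101001 = 169

169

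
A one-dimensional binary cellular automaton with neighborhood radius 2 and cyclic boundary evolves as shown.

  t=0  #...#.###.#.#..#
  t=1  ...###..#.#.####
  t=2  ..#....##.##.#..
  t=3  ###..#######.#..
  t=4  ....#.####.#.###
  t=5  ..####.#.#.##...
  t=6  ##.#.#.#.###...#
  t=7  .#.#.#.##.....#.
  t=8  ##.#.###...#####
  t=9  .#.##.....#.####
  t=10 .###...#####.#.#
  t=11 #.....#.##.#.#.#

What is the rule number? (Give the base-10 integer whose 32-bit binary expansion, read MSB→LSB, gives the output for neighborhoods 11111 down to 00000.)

  #####|#  b31=1 t=3,i=7
  ####.|.  b30=0 t=1,i=14
  ###.#|#  b29=1 t=0,i=8
  ###..|.  b28=0 t=1,i=5
  ##.##|#  b27=1 t=2,i=9
  ##.#.|.  b26=0 t=0,i=9
  ##..#|.  b25=0 t=1,i=6
  ##...|.  b24=0 t=0,i=1
  #.###|.  b23=0 t=0,i=6
  #.##.|#  b22=1 t=2,i=10
  #.#.#|#  b21=1 t=0,i=10
  #.#..|#  b20=1 t=0,i=12
  #..##|#  b19=1 t=0,i=14
  #..#.|#  b18=1 t=1,i=7
  #...#|.  b17=0 t=0,i=2
  #....|.  b16=0 t=2,i=4
  .####|#  b15=1 t=1,i=13
  .###.|.  b14=0 t=0,i=7
  .##.#|#  b13=1 t=2,i=8
  .##..|.  b12=0 t=0,i=0
  .#.##|#  b11=1 t=0,i=5
  .#.#.|.  b10=0 t=0,i=11
  .#..#|#  b9=1 t=0,i=13
  .#...|.  b8=0 t=2,i=3
  ..###|.  b7=0 t=1,i=3
  ..##.|#  b6=1 t=0,i=15
  ..#.#|#  b5=1 t=0,i=4
  ..#..|#  b4=1 t=2,i=2
  ...##|#  b3=1 t=1,i=2
  ...#.|#  b2=1 t=0,i=3
  ....#|#  b1=1 t=2,i=0
  .....|#  b0=1 t=5,i=15
  bits 10101000011111001010101001111111 = 2826742399

2826742399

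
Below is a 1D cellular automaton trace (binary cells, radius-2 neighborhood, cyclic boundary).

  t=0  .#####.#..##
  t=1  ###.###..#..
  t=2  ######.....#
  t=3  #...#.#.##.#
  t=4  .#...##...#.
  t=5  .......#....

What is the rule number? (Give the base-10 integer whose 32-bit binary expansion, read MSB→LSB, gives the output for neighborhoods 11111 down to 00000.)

  [31] ##### => .  t=0,i=3
  [30] ####. => #  t=0,i=4
  [29] ###.# => #  t=0,i=5
  [28] ###.. => .  t=1,i=6
  [27] ##.## => #  t=0,i=0
  [26] ##.#. => #  t=0,i=6
  [25] ##..# => .  t=1,i=7
  [24] ##... => #  t=2,i=6
  [23] #.### => #  t=0,i=1
  [22] #.##. => .  t=3,i=8
  [21] #.#.# => #  t=3,i=6
  [20] #.#.. => .  t=0,i=7
  [19] #..## => #  t=0,i=9
  [18] #..#. => .  t=1,i=8
  [17] #...# => .  t=3,i=2
  [16] #.... => .  t=2,i=7
  [15] .#### => #  t=0,i=2
  [14] .###. => #  t=1,i=1
  [13] .##.# => .  t=0,i=11
  [12] .##.. => .  t=3,i=0
  [11] .#.## => .  t=3,i=7
  [10] .#.#. => #  t=3,i=5
  [9] .#..# => .  t=0,i=8
  [8] .#... => .  t=4,i=2
  [7] ..### => #  t=1,i=0
  [6] ..##. => .  t=0,i=10
  [5] ..#.# => .  t=3,i=4
  [4] ..#.. => .  t=1,i=9
  [3] ...## => .  t=2,i=10
  [2] ...#. => .  t=3,i=3
  [1] ....# => #  t=2,i=9
  [0] ..... => #  t=2,i=8
  bits 01101101101010001100010010000011 = 1839776899

1839776899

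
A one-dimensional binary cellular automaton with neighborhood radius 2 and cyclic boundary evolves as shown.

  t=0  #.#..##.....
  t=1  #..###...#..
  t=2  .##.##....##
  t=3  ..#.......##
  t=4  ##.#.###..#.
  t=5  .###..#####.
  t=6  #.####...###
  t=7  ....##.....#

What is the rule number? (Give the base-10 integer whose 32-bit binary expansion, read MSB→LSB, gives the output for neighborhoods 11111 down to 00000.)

  nb #####: next=.  (t=5,i=8, bit31=0)
  nb ####.: next=#  (t=5,i=9, bit30=1)
  nb ###.#: next=.  (t=6,i=0, bit29=0)
  nb ###..: next=#  (t=1,i=5, bit28=1)
  nb ##.##: next=.  (t=2,i=0, bit27=0)
  nb ##.#.: next=#  (t=4,i=2, bit26=1)
  nb ##..#: next=#  (t=3,i=0, bit25=1)
  nb ##...: next=.  (t=0,i=7, bit24=0)
  nb #.###: next=.  (t=4,i=5, bit23=0)
  nb #.##.: next=.  (t=2,i=1, bit22=0)
  nb #.#.#: next=#  (t=4,i=3, bit21=1)
  nb #.#..: next=.  (t=0,i=2, bit20=0)
  nb #..##: next=#  (t=0,i=4, bit19=1)
  nb #..#.: next=#  (t=1,i=11, bit18=1)
  nb #...#: next=.  (t=1,i=7, bit17=0)
  nb #....: next=.  (t=0,i=8, bit16=0)
  nb .####: next=.  (t=5,i=7, bit15=0)
  nb .###.: next=#  (t=1,i=4, bit14=1)
  nb .##.#: next=#  (t=2,i=2, bit13=1)
  nb .##..: next=.  (t=0,i=6, bit12=0)
  nb .#.##: next=.  (t=4,i=4, bit11=0)
  nb .#.#.: next=.  (t=0,i=1, bit10=0)
  nb .#..#: next=#  (t=0,i=3, bit9=1)
  nb .#...: next=#  (t=3,i=3, bit8=1)
  nb ..###: next=.  (t=1,i=3, bit7=0)
  nb ..##.: next=#  (t=0,i=5, bit6=1)
  nb ..#.#: next=#  (t=0,i=0, bit5=1)
  nb ..#..: next=.  (t=1,i=0, bit4=0)
  nb ...##: next=.  (t=2,i=9, bit3=0)
  nb ...#.: next=.  (t=0,i=11, bit2=0)
  nb ....#: next=.  (t=0,i=10, bit1=0)
  nb .....: next=#  (t=0,i=9, bit0=1)
  bits 01010110001011000110001101100001 = 1445749601

1445749601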